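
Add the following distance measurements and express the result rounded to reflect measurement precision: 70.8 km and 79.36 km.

70.8 km + 79.36 km = 150.16 km.
Addition/subtraction keeps the fewest decimal places: 70.8 → 1 decimal place, 79.36 → 2 decimal places; limit is 1.
Rounded to 1 decimal place: 150.2 km.

150.2 km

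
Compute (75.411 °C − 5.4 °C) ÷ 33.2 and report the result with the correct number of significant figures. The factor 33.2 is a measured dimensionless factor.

75.411 °C − 5.4 °C = 70.011 °C; the difference is limited to 1 decimal place (3 s.f.).
Carrying full precision, 70.011 ÷ 33.2 = 2.10876506024… °C; 33.2 has 3 s.f., so the result keeps min(3, 3) = 3 s.f.
Rounded to 3 significant figures: 2.11 °C.

2.11 °C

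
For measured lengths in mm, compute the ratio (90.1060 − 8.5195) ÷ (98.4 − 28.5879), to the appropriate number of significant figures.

90.1060 − 8.5195 = 81.5865, limited to 4 d.p. → 6 s.f.; 98.4 − 28.5879 = 69.8121, limited to 1 d.p. → 3 s.f.
Carrying full precision, 81.5865 ÷ 69.8121 = 1.16865844173…; keep min(6, 3) = 3 s.f.
Rounded to 3 significant figures: 1.17.

1.17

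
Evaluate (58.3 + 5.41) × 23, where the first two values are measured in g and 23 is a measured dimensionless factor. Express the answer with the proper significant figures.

1.5 × 10^3 g

58.3 g + 5.41 g = 63.71 g; the sum is limited to 1 decimal place (3 s.f.).
Carrying full precision, 63.71 × 23 = 1465.33 g; 23 has 2 s.f., so the result keeps min(3, 2) = 2 s.f.
Rounded to 2 significant figures: 1.5 × 10^3 g.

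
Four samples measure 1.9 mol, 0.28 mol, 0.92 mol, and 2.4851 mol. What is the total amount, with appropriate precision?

5.6 mol

1.9 mol + 0.28 mol + 0.92 mol + 2.4851 mol = 5.5851 mol.
Addition/subtraction keeps the fewest decimal places: 1.9 → 1 decimal place, 0.28 → 2 decimal places, 0.92 → 2 decimal places, 2.4851 → 4 decimal places; limit is 1.
Rounded to 1 decimal place: 5.6 mol.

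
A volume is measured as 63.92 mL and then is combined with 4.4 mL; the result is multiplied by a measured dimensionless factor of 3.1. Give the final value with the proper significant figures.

63.92 mL + 4.4 mL = 68.32 mL; the sum is limited to 1 decimal place (3 s.f.).
Carrying full precision, 68.32 × 3.1 = 211.792 mL; 3.1 has 2 s.f., so the result keeps min(3, 2) = 2 s.f.
Rounded to 2 significant figures: 2.1 × 10² mL.

2.1 × 10² mL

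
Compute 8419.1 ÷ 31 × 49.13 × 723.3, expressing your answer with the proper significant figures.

9.7 × 10^6

8419.1 ÷ 31 × 49.13 × 723.3 = 9650930.83948…
Multiplication/division keeps the fewest significant figures: 8419.1 → 5 s.f., 31 → 2 s.f., 49.13 → 4 s.f., 723.3 → 4 s.f.; limit is 2.
Rounded to 2 significant figures: 9.7 × 10^6.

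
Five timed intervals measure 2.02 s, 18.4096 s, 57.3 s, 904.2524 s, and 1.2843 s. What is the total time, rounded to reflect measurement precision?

983.3 s

2.02 s + 18.4096 s + 57.3 s + 904.2524 s + 1.2843 s = 983.2663 s.
Addition/subtraction keeps the fewest decimal places: 2.02 → 2 decimal places, 18.4096 → 4 decimal places, 57.3 → 1 decimal place, 904.2524 → 4 decimal places, 1.2843 → 4 decimal places; limit is 1.
Rounded to 1 decimal place: 983.3 s.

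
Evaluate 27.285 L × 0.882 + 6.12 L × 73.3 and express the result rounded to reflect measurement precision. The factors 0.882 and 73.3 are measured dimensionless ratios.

27.285 × 0.882 = 24.06537 → 24.1 L (3 s.f., last digit at the 10^-1 place).
6.12 × 73.3 = 448.596 → 449 L (3 s.f., last digit at the 10^0 place).
Sum: 472.66137 L; keep the coarser place, 10^0.
Result: 473 L.

473 L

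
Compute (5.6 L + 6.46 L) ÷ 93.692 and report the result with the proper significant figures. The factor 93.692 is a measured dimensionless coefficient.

5.6 L + 6.46 L = 12.06 L; the sum is limited to 1 decimal place (3 s.f.).
Carrying full precision, 12.06 ÷ 93.692 = 0.128719634547… L; 93.692 has 5 s.f., so the result keeps min(3, 5) = 3 s.f.
Rounded to 3 significant figures: 0.129 L.

0.129 L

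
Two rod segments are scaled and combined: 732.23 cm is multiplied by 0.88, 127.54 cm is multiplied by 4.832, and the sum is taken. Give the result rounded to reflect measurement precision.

732.23 × 0.88 = 644.3624 → 6.4 × 10² cm (2 s.f., last digit at the 10^1 place).
127.54 × 4.832 = 616.27328 → 616.3 cm (4 s.f., last digit at the 10^-1 place).
Sum: 1260.63568 cm; keep the coarser place, 10^1.
Result: 1.26 × 10³ cm.

1.26 × 10³ cm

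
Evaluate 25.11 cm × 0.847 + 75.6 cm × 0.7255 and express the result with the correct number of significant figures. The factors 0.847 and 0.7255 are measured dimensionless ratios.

76.1 cm

25.11 × 0.847 = 21.26817 → 21.3 cm (3 s.f., last digit at the 10^-1 place).
75.6 × 0.7255 = 54.8478 → 54.8 cm (3 s.f., last digit at the 10^-1 place).
Sum: 76.11597 cm; keep the coarser place, 10^-1.
Result: 76.1 cm.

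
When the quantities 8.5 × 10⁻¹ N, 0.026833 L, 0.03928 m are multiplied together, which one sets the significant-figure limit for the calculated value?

8.5 × 10⁻¹ N

8.5 × 10⁻¹ N → 2 s.f.; 0.026833 L → 5 s.f.; 0.03928 m → 4 s.f.
The fewest is 2 significant figures, from 8.5 × 10⁻¹ N.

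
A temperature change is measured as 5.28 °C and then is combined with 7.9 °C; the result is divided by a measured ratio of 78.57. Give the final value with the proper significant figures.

0.168 °C

5.28 °C + 7.9 °C = 13.18 °C; the sum is limited to 1 decimal place (3 s.f.).
Carrying full precision, 13.18 ÷ 78.57 = 0.167748504518… °C; 78.57 has 4 s.f., so the result keeps min(3, 4) = 3 s.f.
Rounded to 3 significant figures: 0.168 °C.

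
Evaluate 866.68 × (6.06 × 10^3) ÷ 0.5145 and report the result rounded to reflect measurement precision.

1.02 × 10^7

866.68 × (6.06 × 10^3) ÷ 0.5145 = 10208125.9475…
Multiplication/division keeps the fewest significant figures: 866.68 → 5 s.f., 6.06 × 10^3 → 3 s.f., 0.5145 → 4 s.f.; limit is 3.
Rounded to 3 significant figures: 1.02 × 10^7.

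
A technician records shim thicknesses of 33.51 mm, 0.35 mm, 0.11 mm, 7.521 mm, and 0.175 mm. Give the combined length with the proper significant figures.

41.67 mm

33.51 mm + 0.35 mm + 0.11 mm + 7.521 mm + 0.175 mm = 41.666 mm.
Addition/subtraction keeps the fewest decimal places: 33.51 → 2 decimal places, 0.35 → 2 decimal places, 0.11 → 2 decimal places, 7.521 → 3 decimal places, 0.175 → 3 decimal places; limit is 2.
Rounded to 2 decimal places: 41.67 mm.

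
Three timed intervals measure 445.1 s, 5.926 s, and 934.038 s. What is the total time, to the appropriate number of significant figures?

445.1 s + 5.926 s + 934.038 s = 1385.064 s.
Addition/subtraction keeps the fewest decimal places: 445.1 → 1 decimal place, 5.926 → 3 decimal places, 934.038 → 3 decimal places; limit is 1.
Rounded to 1 decimal place: 1.3851 × 10^3 s.

1.3851 × 10^3 s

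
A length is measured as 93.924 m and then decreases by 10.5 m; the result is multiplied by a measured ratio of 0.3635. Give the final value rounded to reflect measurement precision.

93.924 m − 10.5 m = 83.424 m; the difference is limited to 1 decimal place (3 s.f.).
Carrying full precision, 83.424 × 0.3635 = 30.324624 m; 0.3635 has 4 s.f., so the result keeps min(3, 4) = 3 s.f.
Rounded to 3 significant figures: 30.3 m.

30.3 m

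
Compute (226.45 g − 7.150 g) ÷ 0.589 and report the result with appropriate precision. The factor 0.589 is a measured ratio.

226.45 g − 7.150 g = 219.300 g; the difference is limited to 2 decimal places (5 s.f.).
Carrying full precision, 219.300 ÷ 0.589 = 372.325976231… g; 0.589 has 3 s.f., so the result keeps min(5, 3) = 3 s.f.
Rounded to 3 significant figures: 372 g.

372 g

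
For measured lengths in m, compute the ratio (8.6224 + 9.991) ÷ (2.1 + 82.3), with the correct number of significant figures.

8.6224 + 9.991 = 18.6134, limited to 3 d.p. → 5 s.f.; 2.1 + 82.3 = 84.4, limited to 1 d.p. → 3 s.f.
Carrying full precision, 18.6134 ÷ 84.4 = 0.220537914692…; keep min(5, 3) = 3 s.f.
Rounded to 3 significant figures: 0.221.

0.221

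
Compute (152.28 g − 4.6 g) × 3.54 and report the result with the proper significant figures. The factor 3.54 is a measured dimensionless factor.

152.28 g − 4.6 g = 147.68 g; the difference is limited to 1 decimal place (4 s.f.).
Carrying full precision, 147.68 × 3.54 = 522.7872 g; 3.54 has 3 s.f., so the result keeps min(4, 3) = 3 s.f.
Rounded to 3 significant figures: 523 g.

523 g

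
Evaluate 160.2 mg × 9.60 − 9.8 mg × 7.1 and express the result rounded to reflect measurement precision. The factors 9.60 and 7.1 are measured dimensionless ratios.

1.47 × 10³ mg

160.2 × 9.60 = 1537.92 → 1.54 × 10³ mg (3 s.f., last digit at the 10^1 place).
9.8 × 7.1 = 69.58 → 7.0 × 10¹ mg (2 s.f., last digit at the 10^0 place).
Difference: 1468.34 mg; keep the coarser place, 10^1.
Result: 1.47 × 10³ mg.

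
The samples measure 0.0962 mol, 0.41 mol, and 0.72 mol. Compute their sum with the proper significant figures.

0.0962 mol + 0.41 mol + 0.72 mol = 1.2262 mol.
Addition/subtraction keeps the fewest decimal places: 0.0962 → 4 decimal places, 0.41 → 2 decimal places, 0.72 → 2 decimal places; limit is 2.
Rounded to 2 decimal places: 1.23 mol.

1.23 mol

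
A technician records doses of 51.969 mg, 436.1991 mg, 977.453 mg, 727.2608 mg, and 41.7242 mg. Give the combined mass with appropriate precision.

2234.606 mg

51.969 mg + 436.1991 mg + 977.453 mg + 727.2608 mg + 41.7242 mg = 2234.6061 mg.
Addition/subtraction keeps the fewest decimal places: 51.969 → 3 decimal places, 436.1991 → 4 decimal places, 977.453 → 3 decimal places, 727.2608 → 4 decimal places, 41.7242 → 4 decimal places; limit is 3.
Rounded to 3 decimal places: 2234.606 mg.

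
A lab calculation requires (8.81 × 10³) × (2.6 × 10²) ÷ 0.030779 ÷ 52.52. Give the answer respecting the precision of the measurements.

(8.81 × 10³) × (2.6 × 10²) ÷ 0.030779 ÷ 52.52 = 1417000.59736…
Multiplication/division keeps the fewest significant figures: 8.81 × 10³ → 3 s.f., 2.6 × 10² → 2 s.f., 0.030779 → 5 s.f., 52.52 → 4 s.f.; limit is 2.
Rounded to 2 significant figures: 1.4 × 10⁶.

1.4 × 10⁶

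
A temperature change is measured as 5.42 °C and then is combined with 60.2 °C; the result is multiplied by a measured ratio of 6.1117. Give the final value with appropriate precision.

401 °C

5.42 °C + 60.2 °C = 65.62 °C; the sum is limited to 1 decimal place (3 s.f.).
Carrying full precision, 65.62 × 6.1117 = 401.049754 °C; 6.1117 has 5 s.f., so the result keeps min(3, 5) = 3 s.f.
Rounded to 3 significant figures: 401 °C.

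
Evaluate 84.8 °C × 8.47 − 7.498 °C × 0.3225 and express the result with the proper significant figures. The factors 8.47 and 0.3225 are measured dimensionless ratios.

716 °C

84.8 × 8.47 = 718.256 → 718 °C (3 s.f., last digit at the 10^0 place).
7.498 × 0.3225 = 2.418105 → 2.418 °C (4 s.f., last digit at the 10^-3 place).
Difference: 715.837895 °C; keep the coarser place, 10^0.
Result: 716 °C.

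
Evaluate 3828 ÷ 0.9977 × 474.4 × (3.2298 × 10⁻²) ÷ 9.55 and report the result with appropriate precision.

3828 ÷ 0.9977 × 474.4 × (3.2298 × 10⁻²) ÷ 9.55 = 6155.86228993…
Multiplication/division keeps the fewest significant figures: 3828 → 4 s.f., 0.9977 → 4 s.f., 474.4 → 4 s.f., 3.2298 × 10⁻² → 5 s.f., 9.55 → 3 s.f.; limit is 3.
Rounded to 3 significant figures: 6.16 × 10³.

6.16 × 10³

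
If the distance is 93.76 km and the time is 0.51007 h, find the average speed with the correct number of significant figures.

average speed = 93.76 km ÷ 0.51007 h = 183.817907346… km/h.
93.76 has 4 significant figures; 0.51007 has 5.
Division/multiplication keeps the fewest: 4 significant figures.
Rounded: 183.8 km/h.

183.8 km/h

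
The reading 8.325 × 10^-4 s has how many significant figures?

8.325 × 10^-4: in scientific notation every digit of the coefficient is significant.

4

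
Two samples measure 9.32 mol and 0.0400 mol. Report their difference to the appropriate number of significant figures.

9.32 mol − 0.0400 mol = 9.2800 mol.
Addition/subtraction keeps the fewest decimal places: 9.32 → 2 decimal places, 0.0400 → 4 decimal places; limit is 2.
Rounded to 2 decimal places: 9.28 mol.

9.28 mol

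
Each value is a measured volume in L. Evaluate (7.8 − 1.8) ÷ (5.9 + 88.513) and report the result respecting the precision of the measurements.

7.8 − 1.8 = 6.0, limited to 1 d.p. → 2 s.f.; 5.9 + 88.513 = 94.413, limited to 1 d.p. → 3 s.f.
Carrying full precision, 6.0 ÷ 94.413 = 0.0635505703664…; keep min(2, 3) = 2 s.f.
Rounded to 2 significant figures: 0.064.

0.064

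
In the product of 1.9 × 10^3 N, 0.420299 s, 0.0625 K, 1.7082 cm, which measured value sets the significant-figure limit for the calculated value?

1.9 × 10^3 N → 2 s.f.; 0.420299 s → 6 s.f.; 0.0625 K → 3 s.f.; 1.7082 cm → 5 s.f.
The fewest is 2 significant figures, from 1.9 × 10^3 N.

1.9 × 10^3 N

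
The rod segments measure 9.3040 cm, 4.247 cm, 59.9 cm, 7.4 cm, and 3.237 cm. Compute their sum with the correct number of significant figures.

84.1 cm

9.3040 cm + 4.247 cm + 59.9 cm + 7.4 cm + 3.237 cm = 84.0880 cm.
Addition/subtraction keeps the fewest decimal places: 9.3040 → 4 decimal places, 4.247 → 3 decimal places, 59.9 → 1 decimal place, 7.4 → 1 decimal place, 3.237 → 3 decimal places; limit is 1.
Rounded to 1 decimal place: 84.1 cm.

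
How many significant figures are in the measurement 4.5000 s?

4.5000: trailing zeros after a decimal point are significant.

5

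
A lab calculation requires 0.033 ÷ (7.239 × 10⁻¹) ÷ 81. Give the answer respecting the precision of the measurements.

0.033 ÷ (7.239 × 10⁻¹) ÷ 81 = 0.000562795147683…
Multiplication/division keeps the fewest significant figures: 0.033 → 2 s.f., 7.239 × 10⁻¹ → 4 s.f., 81 → 2 s.f.; limit is 2.
Rounded to 2 significant figures: 5.6 × 10⁻⁴.

5.6 × 10⁻⁴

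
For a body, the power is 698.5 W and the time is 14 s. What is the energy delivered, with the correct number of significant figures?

9.8 × 10³ J

energy delivered = 698.5 W × 14 s = 9779 J.
698.5 has 4 significant figures; 14 has 2.
Division/multiplication keeps the fewest: 2 significant figures.
Rounded: 9.8 × 10³ J.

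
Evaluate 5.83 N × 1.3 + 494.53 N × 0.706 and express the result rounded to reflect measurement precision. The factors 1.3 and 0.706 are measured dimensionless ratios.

5.83 × 1.3 = 7.579 → 7.6 N (2 s.f., last digit at the 10^-1 place).
494.53 × 0.706 = 349.13818 → 3.49 × 10² N (3 s.f., last digit at the 10^0 place).
Sum: 356.71718 N; keep the coarser place, 10^0.
Result: 357 N.

357 N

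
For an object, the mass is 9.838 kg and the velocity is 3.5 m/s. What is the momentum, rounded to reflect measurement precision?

momentum = 9.838 kg × 3.5 m/s = 34.433 kg·m/s.
9.838 has 4 significant figures; 3.5 has 2.
Division/multiplication keeps the fewest: 2 significant figures.
Rounded: 34 kg·m/s.

34 kg·m/s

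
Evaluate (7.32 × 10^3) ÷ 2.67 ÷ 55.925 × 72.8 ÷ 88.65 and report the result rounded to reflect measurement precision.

(7.32 × 10^3) ÷ 2.67 ÷ 55.925 × 72.8 ÷ 88.65 = 40.2574689188…
Multiplication/division keeps the fewest significant figures: 7.32 × 10^3 → 3 s.f., 2.67 → 3 s.f., 55.925 → 5 s.f., 72.8 → 3 s.f., 88.65 → 4 s.f.; limit is 3.
Rounded to 3 significant figures: 40.3.

40.3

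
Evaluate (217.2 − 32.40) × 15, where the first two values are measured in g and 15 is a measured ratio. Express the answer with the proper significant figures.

217.2 g − 32.40 g = 184.80 g; the difference is limited to 1 decimal place (4 s.f.).
Carrying full precision, 184.80 × 15 = 2772 g; 15 has 2 s.f., so the result keeps min(4, 2) = 2 s.f.
Rounded to 2 significant figures: 2.8 × 10³ g.

2.8 × 10³ g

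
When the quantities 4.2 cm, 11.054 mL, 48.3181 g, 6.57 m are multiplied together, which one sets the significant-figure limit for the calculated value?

4.2 cm

4.2 cm → 2 s.f.; 11.054 mL → 5 s.f.; 48.3181 g → 6 s.f.; 6.57 m → 3 s.f.
The fewest is 2 significant figures, from 4.2 cm.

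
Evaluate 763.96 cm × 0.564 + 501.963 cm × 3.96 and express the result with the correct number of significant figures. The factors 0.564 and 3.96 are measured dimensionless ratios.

2.42 × 10^3 cm

763.96 × 0.564 = 430.87344 → 431 cm (3 s.f., last digit at the 10^0 place).
501.963 × 3.96 = 1987.77348 → 1.99 × 10^3 cm (3 s.f., last digit at the 10^1 place).
Sum: 2418.64692 cm; keep the coarser place, 10^1.
Result: 2.42 × 10^3 cm.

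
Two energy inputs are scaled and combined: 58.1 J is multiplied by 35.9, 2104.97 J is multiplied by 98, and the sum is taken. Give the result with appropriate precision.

58.1 × 35.9 = 2085.79 → 2.09 × 10³ J (3 s.f., last digit at the 10^1 place).
2104.97 × 98 = 206287.06 → 2.1 × 10⁵ J (2 s.f., last digit at the 10^4 place).
Sum: 208372.85 J; keep the coarser place, 10^4.
Result: 2.1 × 10⁵ J.

2.1 × 10⁵ J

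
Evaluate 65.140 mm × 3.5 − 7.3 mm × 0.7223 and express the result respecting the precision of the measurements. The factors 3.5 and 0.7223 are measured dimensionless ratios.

65.140 × 3.5 = 227.99 → 2.3 × 10² mm (2 s.f., last digit at the 10^1 place).
7.3 × 0.7223 = 5.27279 → 5.3 mm (2 s.f., last digit at the 10^-1 place).
Difference: 222.71721 mm; keep the coarser place, 10^1.
Result: 2.2 × 10² mm.

2.2 × 10² mm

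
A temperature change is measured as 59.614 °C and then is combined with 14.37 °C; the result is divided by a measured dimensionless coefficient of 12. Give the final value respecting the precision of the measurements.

6.2 °C

59.614 °C + 14.37 °C = 73.984 °C; the sum is limited to 2 decimal places (4 s.f.).
Carrying full precision, 73.984 ÷ 12 = 6.16533333333… °C; 12 has 2 s.f., so the result keeps min(4, 2) = 2 s.f.
Rounded to 2 significant figures: 6.2 °C.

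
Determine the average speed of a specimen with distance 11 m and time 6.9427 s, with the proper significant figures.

average speed = 11 m ÷ 6.9427 s = 1.58439800078… m/s.
11 has 2 significant figures; 6.9427 has 5.
Division/multiplication keeps the fewest: 2 significant figures.
Rounded: 1.6 m/s.

1.6 m/s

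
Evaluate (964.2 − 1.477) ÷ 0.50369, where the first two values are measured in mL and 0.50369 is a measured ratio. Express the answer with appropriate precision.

1911 mL

964.2 mL − 1.477 mL = 962.723 mL; the difference is limited to 1 decimal place (4 s.f.).
Carrying full precision, 962.723 ÷ 0.50369 = 1911.34030852… mL; 0.50369 has 5 s.f., so the result keeps min(4, 5) = 4 s.f.
Rounded to 4 significant figures: 1911 mL.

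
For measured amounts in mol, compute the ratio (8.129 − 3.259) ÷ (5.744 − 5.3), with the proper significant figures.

8.129 − 3.259 = 4.870, limited to 3 d.p. → 4 s.f.; 5.744 − 5.3 = 0.444, limited to 1 d.p. → 1 s.f.
Carrying full precision, 4.870 ÷ 0.444 = 10.9684684685…; keep min(4, 1) = 1 s.f.
Rounded to 1 significant figure: 1 × 10^1.

1 × 10^1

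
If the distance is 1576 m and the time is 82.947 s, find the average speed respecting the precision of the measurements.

19.00 m/s

average speed = 1576 m ÷ 82.947 s = 19.0000843912… m/s.
1576 has 4 significant figures; 82.947 has 5.
Division/multiplication keeps the fewest: 4 significant figures.
Rounded: 19.00 m/s.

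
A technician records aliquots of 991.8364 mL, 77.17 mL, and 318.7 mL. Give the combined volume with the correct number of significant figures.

1387.7 mL

991.8364 mL + 77.17 mL + 318.7 mL = 1387.7064 mL.
Addition/subtraction keeps the fewest decimal places: 991.8364 → 4 decimal places, 77.17 → 2 decimal places, 318.7 → 1 decimal place; limit is 1.
Rounded to 1 decimal place: 1387.7 mL.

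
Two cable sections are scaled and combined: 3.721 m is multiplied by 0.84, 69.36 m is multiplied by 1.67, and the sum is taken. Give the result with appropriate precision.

119 m

3.721 × 0.84 = 3.12564 → 3.1 m (2 s.f., last digit at the 10^-1 place).
69.36 × 1.67 = 115.8312 → 116 m (3 s.f., last digit at the 10^0 place).
Sum: 118.95684 m; keep the coarser place, 10^0.
Result: 119 m.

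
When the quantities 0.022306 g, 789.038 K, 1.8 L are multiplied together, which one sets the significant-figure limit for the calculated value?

0.022306 g → 5 s.f.; 789.038 K → 6 s.f.; 1.8 L → 2 s.f.
The fewest is 2 significant figures, from 1.8 L.

1.8 L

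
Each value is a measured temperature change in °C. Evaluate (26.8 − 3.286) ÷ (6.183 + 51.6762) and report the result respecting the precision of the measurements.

26.8 − 3.286 = 23.514, limited to 1 d.p. → 3 s.f.; 6.183 + 51.6762 = 57.8592, limited to 3 d.p. → 5 s.f.
Carrying full precision, 23.514 ÷ 57.8592 = 0.406400365024…; keep min(3, 5) = 3 s.f.
Rounded to 3 significant figures: 0.406.

0.406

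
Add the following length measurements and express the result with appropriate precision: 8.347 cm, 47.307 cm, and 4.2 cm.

8.347 cm + 47.307 cm + 4.2 cm = 59.854 cm.
Addition/subtraction keeps the fewest decimal places: 8.347 → 3 decimal places, 47.307 → 3 decimal places, 4.2 → 1 decimal place; limit is 1.
Rounded to 1 decimal place: 59.9 cm.

59.9 cm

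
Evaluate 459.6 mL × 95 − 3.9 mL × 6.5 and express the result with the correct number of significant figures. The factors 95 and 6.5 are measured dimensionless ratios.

459.6 × 95 = 43662 → 4.4 × 10^4 mL (2 s.f., last digit at the 10^3 place).
3.9 × 6.5 = 25.35 → 25 mL (2 s.f., last digit at the 10^0 place).
Difference: 43636.65 mL; keep the coarser place, 10^3.
Result: 4.4 × 10^4 mL.

4.4 × 10^4 mL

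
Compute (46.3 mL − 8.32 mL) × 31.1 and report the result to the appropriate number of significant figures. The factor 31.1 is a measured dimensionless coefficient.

1.18 × 10^3 mL

46.3 mL − 8.32 mL = 37.98 mL; the difference is limited to 1 decimal place (3 s.f.).
Carrying full precision, 37.98 × 31.1 = 1181.178 mL; 31.1 has 3 s.f., so the result keeps min(3, 3) = 3 s.f.
Rounded to 3 significant figures: 1.18 × 10^3 mL.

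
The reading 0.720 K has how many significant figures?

3

0.720: leading zeros are not significant; trailing zeros after a decimal point are significant.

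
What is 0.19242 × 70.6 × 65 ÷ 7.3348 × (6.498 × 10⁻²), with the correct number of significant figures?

0.19242 × 70.6 × 65 ÷ 7.3348 × (6.498 × 10⁻²) = 7.82275445716…
Multiplication/division keeps the fewest significant figures: 0.19242 → 5 s.f., 70.6 → 3 s.f., 65 → 2 s.f., 7.3348 → 5 s.f., 6.498 × 10⁻² → 4 s.f.; limit is 2.
Rounded to 2 significant figures: 7.8.

7.8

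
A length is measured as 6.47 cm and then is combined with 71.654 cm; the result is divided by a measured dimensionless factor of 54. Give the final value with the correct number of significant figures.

6.47 cm + 71.654 cm = 78.124 cm; the sum is limited to 2 decimal places (4 s.f.).
Carrying full precision, 78.124 ÷ 54 = 1.44674074074… cm; 54 has 2 s.f., so the result keeps min(4, 2) = 2 s.f.
Rounded to 2 significant figures: 1.4 cm.

1.4 cm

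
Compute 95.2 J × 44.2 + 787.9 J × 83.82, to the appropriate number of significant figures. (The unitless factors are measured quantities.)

95.2 × 44.2 = 4207.84 → 4.21 × 10³ J (3 s.f., last digit at the 10^1 place).
787.9 × 83.82 = 66041.778 → 6.604 × 10⁴ J (4 s.f., last digit at the 10^1 place).
Sum: 70249.618 J; keep the coarser place, 10^1.
Result: 7.025 × 10⁴ J.

7.025 × 10⁴ J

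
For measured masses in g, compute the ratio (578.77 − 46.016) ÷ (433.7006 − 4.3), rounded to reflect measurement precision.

1.241

578.77 − 46.016 = 532.754, limited to 2 d.p. → 5 s.f.; 433.7006 − 4.3 = 429.4006, limited to 1 d.p. → 4 s.f.
Carrying full precision, 532.754 ÷ 429.4006 = 1.240692258…; keep min(5, 4) = 4 s.f.
Rounded to 4 significant figures: 1.241.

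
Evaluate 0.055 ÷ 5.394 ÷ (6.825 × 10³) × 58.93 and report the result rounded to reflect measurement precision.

8.8 × 10⁻⁵

0.055 ÷ 5.394 ÷ (6.825 × 10³) × 58.93 = 0.0000880411147374…
Multiplication/division keeps the fewest significant figures: 0.055 → 2 s.f., 5.394 → 4 s.f., 6.825 × 10³ → 4 s.f., 58.93 → 4 s.f.; limit is 2.
Rounded to 2 significant figures: 8.8 × 10⁻⁵.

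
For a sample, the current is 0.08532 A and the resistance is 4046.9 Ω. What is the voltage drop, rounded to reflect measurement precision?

3.453 × 10² V

voltage drop = 0.08532 A × 4046.9 Ω = 345.281508 V.
0.08532 has 4 significant figures; 4046.9 has 5.
Division/multiplication keeps the fewest: 4 significant figures.
Rounded: 3.453 × 10² V.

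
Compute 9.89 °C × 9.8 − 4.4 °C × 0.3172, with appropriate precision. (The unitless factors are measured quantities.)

9.89 × 9.8 = 96.922 → 97 °C (2 s.f., last digit at the 10^0 place).
4.4 × 0.3172 = 1.39568 → 1.4 °C (2 s.f., last digit at the 10^-1 place).
Difference: 95.52632 °C; keep the coarser place, 10^0.
Result: 96 °C.

96 °C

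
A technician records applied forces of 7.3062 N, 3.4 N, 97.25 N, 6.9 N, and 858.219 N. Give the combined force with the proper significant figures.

973.1 N

7.3062 N + 3.4 N + 97.25 N + 6.9 N + 858.219 N = 973.0752 N.
Addition/subtraction keeps the fewest decimal places: 7.3062 → 4 decimal places, 3.4 → 1 decimal place, 97.25 → 2 decimal places, 6.9 → 1 decimal place, 858.219 → 3 decimal places; limit is 1.
Rounded to 1 decimal place: 973.1 N.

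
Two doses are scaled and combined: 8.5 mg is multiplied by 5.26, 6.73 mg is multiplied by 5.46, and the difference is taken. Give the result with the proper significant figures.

8.5 × 5.26 = 44.71 → 45 mg (2 s.f., last digit at the 10^0 place).
6.73 × 5.46 = 36.7458 → 36.7 mg (3 s.f., last digit at the 10^-1 place).
Difference: 7.9642 mg; keep the coarser place, 10^0.
Result: 8 mg.

8 mg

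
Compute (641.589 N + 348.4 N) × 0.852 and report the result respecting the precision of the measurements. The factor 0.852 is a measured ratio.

641.589 N + 348.4 N = 989.989 N; the sum is limited to 1 decimal place (4 s.f.).
Carrying full precision, 989.989 × 0.852 = 843.470628 N; 0.852 has 3 s.f., so the result keeps min(4, 3) = 3 s.f.
Rounded to 3 significant figures: 843 N.

843 N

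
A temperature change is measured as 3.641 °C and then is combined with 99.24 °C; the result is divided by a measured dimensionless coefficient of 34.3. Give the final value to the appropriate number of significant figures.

3.00 °C

3.641 °C + 99.24 °C = 102.881 °C; the sum is limited to 2 decimal places (5 s.f.).
Carrying full precision, 102.881 ÷ 34.3 = 2.99944606414… °C; 34.3 has 3 s.f., so the result keeps min(5, 3) = 3 s.f.
Rounded to 3 significant figures: 3.00 °C.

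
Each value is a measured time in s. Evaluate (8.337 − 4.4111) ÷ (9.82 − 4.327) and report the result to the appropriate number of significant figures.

0.715

8.337 − 4.4111 = 3.9259, limited to 3 d.p. → 4 s.f.; 9.82 − 4.327 = 5.493, limited to 2 d.p. → 3 s.f.
Carrying full precision, 3.9259 ÷ 5.493 = 0.714709630439…; keep min(4, 3) = 3 s.f.
Rounded to 3 significant figures: 0.715.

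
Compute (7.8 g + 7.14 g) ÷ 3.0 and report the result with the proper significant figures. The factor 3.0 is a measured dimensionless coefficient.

5.0 g

7.8 g + 7.14 g = 14.94 g; the sum is limited to 1 decimal place (3 s.f.).
Carrying full precision, 14.94 ÷ 3.0 = 4.98 g; 3.0 has 2 s.f., so the result keeps min(3, 2) = 2 s.f.
Rounded to 2 significant figures: 5.0 g.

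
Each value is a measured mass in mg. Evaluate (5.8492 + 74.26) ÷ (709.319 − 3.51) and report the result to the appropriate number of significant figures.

0.1135

5.8492 + 74.26 = 80.1092, limited to 2 d.p. → 4 s.f.; 709.319 − 3.51 = 705.809, limited to 2 d.p. → 5 s.f.
Carrying full precision, 80.1092 ÷ 705.809 = 0.113499827857…; keep min(4, 5) = 4 s.f.
Rounded to 4 significant figures: 0.1135.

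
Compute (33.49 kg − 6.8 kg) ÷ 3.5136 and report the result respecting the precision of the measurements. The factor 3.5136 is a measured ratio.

7.60 kg

33.49 kg − 6.8 kg = 26.69 kg; the difference is limited to 1 decimal place (3 s.f.).
Carrying full precision, 26.69 ÷ 3.5136 = 7.59619763206… kg; 3.5136 has 5 s.f., so the result keeps min(3, 5) = 3 s.f.
Rounded to 3 significant figures: 7.60 kg.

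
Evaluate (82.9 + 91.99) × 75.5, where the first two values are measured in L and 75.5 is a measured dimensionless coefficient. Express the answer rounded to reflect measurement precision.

82.9 L + 91.99 L = 174.89 L; the sum is limited to 1 decimal place (4 s.f.).
Carrying full precision, 174.89 × 75.5 = 13204.195 L; 75.5 has 3 s.f., so the result keeps min(4, 3) = 3 s.f.
Rounded to 3 significant figures: 1.32 × 10^4 L.

1.32 × 10^4 L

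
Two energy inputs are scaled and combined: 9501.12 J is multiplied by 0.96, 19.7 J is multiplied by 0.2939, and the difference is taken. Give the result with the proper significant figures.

9501.12 × 0.96 = 9121.0752 → 9.1 × 10^3 J (2 s.f., last digit at the 10^2 place).
19.7 × 0.2939 = 5.78983 → 5.79 J (3 s.f., last digit at the 10^-2 place).
Difference: 9115.28537 J; keep the coarser place, 10^2.
Result: 9.1 × 10^3 J.

9.1 × 10^3 J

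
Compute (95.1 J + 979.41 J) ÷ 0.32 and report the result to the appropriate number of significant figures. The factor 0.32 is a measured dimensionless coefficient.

95.1 J + 979.41 J = 1074.51 J; the sum is limited to 1 decimal place (5 s.f.).
Carrying full precision, 1074.51 ÷ 0.32 = 3357.84375 J; 0.32 has 2 s.f., so the result keeps min(5, 2) = 2 s.f.
Rounded to 2 significant figures: 3.4 × 10^3 J.

3.4 × 10^3 J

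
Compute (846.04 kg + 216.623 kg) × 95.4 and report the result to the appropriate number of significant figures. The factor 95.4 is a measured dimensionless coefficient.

1.01 × 10^5 kg

846.04 kg + 216.623 kg = 1062.663 kg; the sum is limited to 2 decimal places (6 s.f.).
Carrying full precision, 1062.663 × 95.4 = 101378.0502 kg; 95.4 has 3 s.f., so the result keeps min(6, 3) = 3 s.f.
Rounded to 3 significant figures: 1.01 × 10^5 kg.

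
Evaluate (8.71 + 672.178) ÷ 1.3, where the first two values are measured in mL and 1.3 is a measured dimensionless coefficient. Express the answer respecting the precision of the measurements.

5.2 × 10² mL

8.71 mL + 672.178 mL = 680.888 mL; the sum is limited to 2 decimal places (5 s.f.).
Carrying full precision, 680.888 ÷ 1.3 = 523.76 mL; 1.3 has 2 s.f., so the result keeps min(5, 2) = 2 s.f.
Rounded to 2 significant figures: 5.2 × 10² mL.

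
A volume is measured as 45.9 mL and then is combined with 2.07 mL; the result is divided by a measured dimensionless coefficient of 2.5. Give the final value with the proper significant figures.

19 mL

45.9 mL + 2.07 mL = 47.97 mL; the sum is limited to 1 decimal place (3 s.f.).
Carrying full precision, 47.97 ÷ 2.5 = 19.188 mL; 2.5 has 2 s.f., so the result keeps min(3, 2) = 2 s.f.
Rounded to 2 significant figures: 19 mL.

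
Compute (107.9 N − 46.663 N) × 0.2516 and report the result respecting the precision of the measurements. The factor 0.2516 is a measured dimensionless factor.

107.9 N − 46.663 N = 61.237 N; the difference is limited to 1 decimal place (3 s.f.).
Carrying full precision, 61.237 × 0.2516 = 15.4072292 N; 0.2516 has 4 s.f., so the result keeps min(3, 4) = 3 s.f.
Rounded to 3 significant figures: 15.4 N.

15.4 N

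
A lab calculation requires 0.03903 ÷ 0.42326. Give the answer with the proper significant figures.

0.03903 ÷ 0.42326 = 0.0922128242688…
Multiplication/division keeps the fewest significant figures: 0.03903 → 4 s.f., 0.42326 → 5 s.f.; limit is 4.
Rounded to 4 significant figures: 9.221 × 10^-2.

9.221 × 10^-2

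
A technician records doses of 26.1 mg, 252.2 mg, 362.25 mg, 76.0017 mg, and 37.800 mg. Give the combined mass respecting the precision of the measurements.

754.4 mg

26.1 mg + 252.2 mg + 362.25 mg + 76.0017 mg + 37.800 mg = 754.3517 mg.
Addition/subtraction keeps the fewest decimal places: 26.1 → 1 decimal place, 252.2 → 1 decimal place, 362.25 → 2 decimal places, 76.0017 → 4 decimal places, 37.800 → 3 decimal places; limit is 1.
Rounded to 1 decimal place: 754.4 mg.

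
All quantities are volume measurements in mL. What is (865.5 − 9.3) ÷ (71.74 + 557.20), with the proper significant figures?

1.361

865.5 − 9.3 = 856.2, limited to 1 d.p. → 4 s.f.; 71.74 + 557.20 = 628.94, limited to 2 d.p. → 5 s.f.
Carrying full precision, 856.2 ÷ 628.94 = 1.36133812446…; keep min(4, 5) = 4 s.f.
Rounded to 4 significant figures: 1.361.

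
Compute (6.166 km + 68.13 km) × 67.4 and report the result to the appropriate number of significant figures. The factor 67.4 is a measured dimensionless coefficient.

5.01 × 10^3 km

6.166 km + 68.13 km = 74.296 km; the sum is limited to 2 decimal places (4 s.f.).
Carrying full precision, 74.296 × 67.4 = 5007.5504 km; 67.4 has 3 s.f., so the result keeps min(4, 3) = 3 s.f.
Rounded to 3 significant figures: 5.01 × 10^3 km.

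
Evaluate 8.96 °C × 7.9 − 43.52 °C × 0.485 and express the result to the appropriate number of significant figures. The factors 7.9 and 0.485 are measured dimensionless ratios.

8.96 × 7.9 = 70.784 → 71 °C (2 s.f., last digit at the 10^0 place).
43.52 × 0.485 = 21.1072 → 21.1 °C (3 s.f., last digit at the 10^-1 place).
Difference: 49.6768 °C; keep the coarser place, 10^0.
Result: 50. °C.

50. °C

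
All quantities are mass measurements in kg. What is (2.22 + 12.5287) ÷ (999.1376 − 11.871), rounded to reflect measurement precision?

2.22 + 12.5287 = 14.7487, limited to 2 d.p. → 4 s.f.; 999.1376 − 11.871 = 987.2666, limited to 3 d.p. → 6 s.f.
Carrying full precision, 14.7487 ÷ 987.2666 = 0.0149389232858…; keep min(4, 6) = 4 s.f.
Rounded to 4 significant figures: 0.01494.

0.01494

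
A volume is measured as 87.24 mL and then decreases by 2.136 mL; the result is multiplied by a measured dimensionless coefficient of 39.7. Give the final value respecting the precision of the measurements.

3.38 × 10³ mL

87.24 mL − 2.136 mL = 85.104 mL; the difference is limited to 2 decimal places (4 s.f.).
Carrying full precision, 85.104 × 39.7 = 3378.6288 mL; 39.7 has 3 s.f., so the result keeps min(4, 3) = 3 s.f.
Rounded to 3 significant figures: 3.38 × 10³ mL.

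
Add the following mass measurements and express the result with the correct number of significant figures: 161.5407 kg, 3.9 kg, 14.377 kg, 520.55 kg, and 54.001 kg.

161.5407 kg + 3.9 kg + 14.377 kg + 520.55 kg + 54.001 kg = 754.3687 kg.
Addition/subtraction keeps the fewest decimal places: 161.5407 → 4 decimal places, 3.9 → 1 decimal place, 14.377 → 3 decimal places, 520.55 → 2 decimal places, 54.001 → 3 decimal places; limit is 1.
Rounded to 1 decimal place: 754.4 kg.

754.4 kg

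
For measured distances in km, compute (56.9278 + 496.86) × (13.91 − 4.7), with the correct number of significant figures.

56.9278 + 496.86 = 553.7878, limited to 2 d.p. → 5 s.f.; 13.91 − 4.7 = 9.21, limited to 1 d.p. → 2 s.f.
Carrying full precision, 553.7878 × 9.21 = 5100.385638; keep min(5, 2) = 2 s.f.
Rounded to 2 significant figures: 5.1 × 10³ km².

5.1 × 10³ km²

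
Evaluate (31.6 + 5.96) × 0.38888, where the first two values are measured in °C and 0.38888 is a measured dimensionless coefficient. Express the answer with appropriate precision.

31.6 °C + 5.96 °C = 37.56 °C; the sum is limited to 1 decimal place (3 s.f.).
Carrying full precision, 37.56 × 0.38888 = 14.6063328 °C; 0.38888 has 5 s.f., so the result keeps min(3, 5) = 3 s.f.
Rounded to 3 significant figures: 14.6 °C.

14.6 °C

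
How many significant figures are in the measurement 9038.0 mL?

5

9038.0: trailing zeros after a decimal point are significant; zeros between nonzero digits are significant.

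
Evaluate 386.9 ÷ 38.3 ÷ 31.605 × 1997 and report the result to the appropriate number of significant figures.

386.9 ÷ 38.3 ÷ 31.605 × 1997 = 638.296151541…
Multiplication/division keeps the fewest significant figures: 386.9 → 4 s.f., 38.3 → 3 s.f., 31.605 → 5 s.f., 1997 → 4 s.f.; limit is 3.
Rounded to 3 significant figures: 638.

638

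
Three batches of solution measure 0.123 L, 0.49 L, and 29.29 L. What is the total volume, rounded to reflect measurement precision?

29.90 L

0.123 L + 0.49 L + 29.29 L = 29.903 L.
Addition/subtraction keeps the fewest decimal places: 0.123 → 3 decimal places, 0.49 → 2 decimal places, 29.29 → 2 decimal places; limit is 2.
Rounded to 2 decimal places: 29.90 L.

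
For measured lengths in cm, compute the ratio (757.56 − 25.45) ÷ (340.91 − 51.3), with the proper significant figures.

757.56 − 25.45 = 732.11, limited to 2 d.p. → 5 s.f.; 340.91 − 51.3 = 289.61, limited to 1 d.p. → 4 s.f.
Carrying full precision, 732.11 ÷ 289.61 = 2.5279168537…; keep min(5, 4) = 4 s.f.
Rounded to 4 significant figures: 2.528.

2.528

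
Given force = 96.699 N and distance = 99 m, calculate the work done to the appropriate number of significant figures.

9.6 × 10³ J

work done = 96.699 N × 99 m = 9573.201 J.
96.699 has 5 significant figures; 99 has 2.
Division/multiplication keeps the fewest: 2 significant figures.
Rounded: 9.6 × 10³ J.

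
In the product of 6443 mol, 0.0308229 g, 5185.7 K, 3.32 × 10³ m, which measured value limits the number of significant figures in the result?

6443 mol → 4 s.f.; 0.0308229 g → 6 s.f.; 5185.7 K → 5 s.f.; 3.32 × 10³ m → 3 s.f.
The fewest is 3 significant figures, from 3.32 × 10³ m.

3.32 × 10³ m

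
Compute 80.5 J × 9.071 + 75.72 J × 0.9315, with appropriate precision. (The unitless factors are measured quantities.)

801 J

80.5 × 9.071 = 730.2155 → 7.30 × 10² J (3 s.f., last digit at the 10^0 place).
75.72 × 0.9315 = 70.53318 → 70.53 J (4 s.f., last digit at the 10^-2 place).
Sum: 800.74868 J; keep the coarser place, 10^0.
Result: 801 J.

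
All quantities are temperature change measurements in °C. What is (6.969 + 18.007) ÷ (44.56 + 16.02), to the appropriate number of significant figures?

6.969 + 18.007 = 24.976, limited to 3 d.p. → 5 s.f.; 44.56 + 16.02 = 60.58, limited to 2 d.p. → 4 s.f.
Carrying full precision, 24.976 ÷ 60.58 = 0.412281280951…; keep min(5, 4) = 4 s.f.
Rounded to 4 significant figures: 0.4123.

0.4123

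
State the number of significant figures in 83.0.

3

83.0: trailing zeros after a decimal point are significant.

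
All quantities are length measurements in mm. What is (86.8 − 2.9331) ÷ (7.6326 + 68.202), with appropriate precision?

1.11

86.8 − 2.9331 = 83.8669, limited to 1 d.p. → 3 s.f.; 7.6326 + 68.202 = 75.8346, limited to 3 d.p. → 5 s.f.
Carrying full precision, 83.8669 ÷ 75.8346 = 1.10591867037…; keep min(3, 5) = 3 s.f.
Rounded to 3 significant figures: 1.11.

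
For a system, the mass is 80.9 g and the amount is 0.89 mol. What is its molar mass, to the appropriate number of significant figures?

molar mass = 80.9 g ÷ 0.89 mol = 90.8988764045… g/mol.
80.9 has 3 significant figures; 0.89 has 2.
Division/multiplication keeps the fewest: 2 significant figures.
Rounded: 91 g/mol.

91 g/mol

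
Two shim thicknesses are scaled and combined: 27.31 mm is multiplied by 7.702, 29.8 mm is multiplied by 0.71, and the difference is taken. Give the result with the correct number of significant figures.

189 mm

27.31 × 7.702 = 210.34162 → 210.3 mm (4 s.f., last digit at the 10^-1 place).
29.8 × 0.71 = 21.158 → 21 mm (2 s.f., last digit at the 10^0 place).
Difference: 189.18362 mm; keep the coarser place, 10^0.
Result: 189 mm.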